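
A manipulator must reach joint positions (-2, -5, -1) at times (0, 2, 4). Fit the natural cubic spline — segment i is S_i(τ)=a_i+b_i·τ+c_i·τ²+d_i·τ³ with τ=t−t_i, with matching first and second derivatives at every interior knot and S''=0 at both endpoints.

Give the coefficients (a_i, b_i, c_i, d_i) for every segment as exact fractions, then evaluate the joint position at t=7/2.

  seg 0: a=-2 b=-19/8 c=0 d=7/32
  seg 1: a=-5 b=1/4 c=21/16 d=-7/32
S(7/2) = -617/256

Δ: Δ0=-3/2, Δ1=2
row 1: diag=8, rhs=21; c'=1/4, d'=21/8
back: M1=21/8
M: M0=0, M1=21/8, M2=0
seg 0: a=-2, c=M0/2=0, d=(M1−M0)/(6·2)=7/32, b=Δ0−h0·(2M0+M1)/6=-19/8
seg 1: a=-5, c=M1/2=21/16, d=(M2−M1)/(6·2)=-7/32, b=Δ1−h1·(2M1+M2)/6=1/4
t_q=7/2 → seg 1, τ=3/2; S=-5+1/4·τ+21/16·τ²+-7/32·τ³=-617/256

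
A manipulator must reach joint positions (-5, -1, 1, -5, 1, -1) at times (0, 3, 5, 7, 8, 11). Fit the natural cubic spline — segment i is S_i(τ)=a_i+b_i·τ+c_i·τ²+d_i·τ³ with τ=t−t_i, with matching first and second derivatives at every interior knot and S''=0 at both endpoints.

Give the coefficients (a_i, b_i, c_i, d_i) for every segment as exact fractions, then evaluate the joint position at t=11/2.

  seg 0: a=-5 b=652/813 c=0 d=16/271
  seg 1: a=-1 b=1948/813 c=144/271 d=-1999/3252
  seg 2: a=1 b=-2321/813 c=-1711/542 d=5015/3252
  seg 3: a=-5 b=2458/813 c=1652/271 d=-2536/813
  seg 4: a=1 b=4762/813 c=-884/271 d=884/2439
S(11/2) = -8879/8672

Δ: Δ0=4/3, Δ1=1, Δ2=-3, Δ3=6, Δ4=-2/3
row 1: diag=10, rhs=-2; c'=1/5, d'=-1/5
row 2: denom=8−2·1/5=38/5; d'=(-24−2·-1/5)/(38/5)=-59/19
row 3: denom=6−2·5/19=104/19; d'=(54−2·-59/19)/(104/19)=11
row 4: denom=8−1·19/104=813/104; d'=(-40−1·11)/(813/104)=-1768/271
back: M4=-1768/271
back: M3=11−19/104·-1768/271=3304/271
back: M2=-59/19−5/19·3304/271=-1711/271
back: M1=-1/5−1/5·-1711/271=288/271
M: M0=0, M1=288/271, M2=-1711/271, M3=3304/271, M4=-1768/271, M5=0
seg 0: a=-5, c=M0/2=0, d=(M1−M0)/(6·3)=16/271, b=Δ0−h0·(2M0+M1)/6=652/813
seg 1: a=-1, c=M1/2=144/271, d=(M2−M1)/(6·2)=-1999/3252, b=Δ1−h1·(2M1+M2)/6=1948/813
seg 2: a=1, c=M2/2=-1711/542, d=(M3−M2)/(6·2)=5015/3252, b=Δ2−h2·(2M2+M3)/6=-2321/813
seg 3: a=-5, c=M3/2=1652/271, d=(M4−M3)/(6·1)=-2536/813, b=Δ3−h3·(2M3+M4)/6=2458/813
seg 4: a=1, c=M4/2=-884/271, d=(M5−M4)/(6·3)=884/2439, b=Δ4−h4·(2M4+M5)/6=4762/813
t_q=11/2 → seg 2, τ=1/2; S=1+-2321/813·τ+-1711/542·τ²+5015/3252·τ³=-8879/8672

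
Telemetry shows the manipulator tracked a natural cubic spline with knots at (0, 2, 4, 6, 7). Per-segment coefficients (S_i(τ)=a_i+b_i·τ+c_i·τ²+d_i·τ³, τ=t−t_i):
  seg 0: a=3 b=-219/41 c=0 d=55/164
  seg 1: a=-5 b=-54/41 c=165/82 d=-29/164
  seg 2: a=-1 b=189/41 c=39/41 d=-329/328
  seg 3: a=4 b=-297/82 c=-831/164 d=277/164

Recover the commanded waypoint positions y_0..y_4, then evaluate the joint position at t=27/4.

y_0=3 y_1=-5 y_2=-1 y_3=4 y_4=-3
S(27/4) = -8965/10496

y_0 = S_0(0) = a_0 = 3
y_1 = S_1(0) = a_1 = -5
y_2 = S_2(0) = a_2 = -1
y_3 = S_3(0) = a_3 = 4
y_4 = S_3(1) = -3
t_q=27/4 is in segment 3 (τ=3/4); S_3(τ)=-8965/10496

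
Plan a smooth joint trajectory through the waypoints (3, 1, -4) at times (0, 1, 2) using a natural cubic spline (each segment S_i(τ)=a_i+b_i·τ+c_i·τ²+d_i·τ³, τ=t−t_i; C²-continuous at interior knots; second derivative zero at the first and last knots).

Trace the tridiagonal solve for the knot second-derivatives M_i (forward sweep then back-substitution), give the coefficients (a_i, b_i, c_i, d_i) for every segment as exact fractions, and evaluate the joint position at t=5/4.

  seg 0: a=3 b=-5/4 c=0 d=-3/4
  seg 1: a=1 b=-7/2 c=-9/4 d=3/4
S(5/4) = -1/256

Δ: Δ0=-2, Δ1=-5
row 1: diag=4, rhs=-18; c'=1/4, d'=-9/2
back: M1=-9/2
M: M0=0, M1=-9/2, M2=0
seg 0: a=3, c=M0/2=0, d=(M1−M0)/(6·1)=-3/4, b=Δ0−h0·(2M0+M1)/6=-5/4
seg 1: a=1, c=M1/2=-9/4, d=(M2−M1)/(6·1)=3/4, b=Δ1−h1·(2M1+M2)/6=-7/2
t_q=5/4 → seg 1, τ=1/4; S=1+-7/2·τ+-9/4·τ²+3/4·τ³=-1/256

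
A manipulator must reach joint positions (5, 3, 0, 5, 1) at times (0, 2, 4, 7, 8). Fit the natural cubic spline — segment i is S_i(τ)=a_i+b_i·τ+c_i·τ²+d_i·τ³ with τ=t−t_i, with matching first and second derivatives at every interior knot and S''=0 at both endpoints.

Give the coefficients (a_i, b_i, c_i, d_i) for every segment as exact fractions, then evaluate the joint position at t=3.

  seg 0: a=5 b=-887/1608 c=0 d=-721/6432
  seg 1: a=3 b=-1525/804 c=-721/1072 d=2801/6432
  seg 2: a=0 b=1027/1608 c=130/67 d=-2569/4824
  seg 3: a=5 b=-1687/804 c=-1529/536 d=1529/1608
S(3) = 1857/2144

Δ: Δ0=-1, Δ1=-3/2, Δ2=5/3, Δ3=-4
row 1: diag=8, rhs=-3; c'=1/4, d'=-3/8
row 2: denom=10−2·1/4=19/2; d'=(19−2·-3/8)/(19/2)=79/38
row 3: denom=8−3·6/19=134/19; d'=(-34−3·79/38)/(134/19)=-1529/268
back: M3=-1529/268
back: M2=79/38−6/19·-1529/268=260/67
back: M1=-3/8−1/4·260/67=-721/536
M: M0=0, M1=-721/536, M2=260/67, M3=-1529/268, M4=0
seg 0: a=5, c=M0/2=0, d=(M1−M0)/(6·2)=-721/6432, b=Δ0−h0·(2M0+M1)/6=-887/1608
seg 1: a=3, c=M1/2=-721/1072, d=(M2−M1)/(6·2)=2801/6432, b=Δ1−h1·(2M1+M2)/6=-1525/804
seg 2: a=0, c=M2/2=130/67, d=(M3−M2)/(6·3)=-2569/4824, b=Δ2−h2·(2M2+M3)/6=1027/1608
seg 3: a=5, c=M3/2=-1529/536, d=(M4−M3)/(6·1)=1529/1608, b=Δ3−h3·(2M3+M4)/6=-1687/804
t_q=3 → seg 1, τ=1; S=3+-1525/804·τ+-721/1072·τ²+2801/6432·τ³=1857/2144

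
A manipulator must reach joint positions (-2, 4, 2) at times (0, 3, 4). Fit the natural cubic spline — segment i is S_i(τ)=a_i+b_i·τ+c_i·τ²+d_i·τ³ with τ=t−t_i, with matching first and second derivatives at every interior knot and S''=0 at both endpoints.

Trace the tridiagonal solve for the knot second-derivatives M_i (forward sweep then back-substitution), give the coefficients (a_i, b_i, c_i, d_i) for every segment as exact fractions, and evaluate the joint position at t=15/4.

  seg 0: a=-2 b=7/2 c=0 d=-1/6
  seg 1: a=4 b=-1 c=-3/2 d=1/2
S(15/4) = 335/128

Δ: Δ0=2, Δ1=-2
row 1: diag=8, rhs=-24; c'=1/8, d'=-3
back: M1=-3
M: M0=0, M1=-3, M2=0
seg 0: a=-2, c=M0/2=0, d=(M1−M0)/(6·3)=-1/6, b=Δ0−h0·(2M0+M1)/6=7/2
seg 1: a=4, c=M1/2=-3/2, d=(M2−M1)/(6·1)=1/2, b=Δ1−h1·(2M1+M2)/6=-1
t_q=15/4 → seg 1, τ=3/4; S=4+-1·τ+-3/2·τ²+1/2·τ³=335/128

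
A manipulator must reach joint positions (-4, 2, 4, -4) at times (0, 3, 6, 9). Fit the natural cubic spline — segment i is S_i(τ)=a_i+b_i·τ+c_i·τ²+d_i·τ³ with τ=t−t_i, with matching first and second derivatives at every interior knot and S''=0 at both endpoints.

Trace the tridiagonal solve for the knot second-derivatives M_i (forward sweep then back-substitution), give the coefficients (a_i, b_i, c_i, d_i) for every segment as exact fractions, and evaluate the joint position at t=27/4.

  seg 0: a=-4 b=32/15 c=0 d=-2/135
  seg 1: a=2 b=26/15 c=-2/15 d=-2/27
  seg 2: a=4 b=-16/15 c=-4/5 d=4/45
S(27/4) = 223/80

Δ: Δ0=2, Δ1=2/3, Δ2=-8/3
row 1: diag=12, rhs=-8; c'=1/4, d'=-2/3
row 2: denom=12−3·1/4=45/4; d'=(-20−3·-2/3)/(45/4)=-8/5
back: M2=-8/5
back: M1=-2/3−1/4·-8/5=-4/15
M: M0=0, M1=-4/15, M2=-8/5, M3=0
seg 0: a=-4, c=M0/2=0, d=(M1−M0)/(6·3)=-2/135, b=Δ0−h0·(2M0+M1)/6=32/15
seg 1: a=2, c=M1/2=-2/15, d=(M2−M1)/(6·3)=-2/27, b=Δ1−h1·(2M1+M2)/6=26/15
seg 2: a=4, c=M2/2=-4/5, d=(M3−M2)/(6·3)=4/45, b=Δ2−h2·(2M2+M3)/6=-16/15
t_q=27/4 → seg 2, τ=3/4; S=4+-16/15·τ+-4/5·τ²+4/45·τ³=223/80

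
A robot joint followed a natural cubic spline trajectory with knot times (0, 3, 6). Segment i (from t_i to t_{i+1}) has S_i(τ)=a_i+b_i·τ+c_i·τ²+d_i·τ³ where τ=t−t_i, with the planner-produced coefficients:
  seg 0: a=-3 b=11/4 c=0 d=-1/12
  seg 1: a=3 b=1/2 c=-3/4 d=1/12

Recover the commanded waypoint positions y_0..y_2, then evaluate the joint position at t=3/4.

y_0 = S_0(0) = a_0 = -3
y_1 = S_1(0) = a_1 = 3
y_2 = S_1(3) = 0
t_q=3/4 is in segment 0 (τ=3/4); S_0(τ)=-249/256

y_0=-3 y_1=3 y_2=0
S(3/4) = -249/256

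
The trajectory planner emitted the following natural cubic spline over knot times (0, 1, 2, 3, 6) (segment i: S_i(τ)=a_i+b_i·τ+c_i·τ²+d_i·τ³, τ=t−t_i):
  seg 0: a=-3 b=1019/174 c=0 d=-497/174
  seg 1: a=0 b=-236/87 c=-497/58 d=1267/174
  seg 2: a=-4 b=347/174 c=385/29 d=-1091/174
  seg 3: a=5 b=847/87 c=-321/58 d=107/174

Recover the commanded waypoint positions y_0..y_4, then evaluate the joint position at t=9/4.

y_0=-3 y_1=0 y_2=-4 y_3=5 y_4=1
S(9/4) = -10281/3712

y_0 = S_0(0) = a_0 = -3
y_1 = S_1(0) = a_1 = 0
y_2 = S_2(0) = a_2 = -4
y_3 = S_3(0) = a_3 = 5
y_4 = S_3(3) = 1
t_q=9/4 is in segment 2 (τ=1/4); S_2(τ)=-10281/3712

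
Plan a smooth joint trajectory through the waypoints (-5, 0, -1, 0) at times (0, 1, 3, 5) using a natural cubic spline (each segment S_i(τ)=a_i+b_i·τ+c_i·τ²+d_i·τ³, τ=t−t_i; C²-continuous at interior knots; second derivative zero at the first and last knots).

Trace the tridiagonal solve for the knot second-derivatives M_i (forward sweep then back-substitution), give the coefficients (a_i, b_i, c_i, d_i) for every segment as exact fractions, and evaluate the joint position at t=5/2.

Δ: Δ0=5, Δ1=-1/2, Δ2=1/2
row 1: diag=6, rhs=-33; c'=1/3, d'=-11/2
row 2: denom=8−2·1/3=22/3; d'=(6−2·-11/2)/(22/3)=51/22
back: M2=51/22
back: M1=-11/2−1/3·51/22=-69/11
M: M0=0, M1=-69/11, M2=51/22, M3=0
seg 0: a=-5, c=M0/2=0, d=(M1−M0)/(6·1)=-23/22, b=Δ0−h0·(2M0+M1)/6=133/22
seg 1: a=0, c=M1/2=-69/22, d=(M2−M1)/(6·2)=63/88, b=Δ1−h1·(2M1+M2)/6=32/11
seg 2: a=-1, c=M2/2=51/44, d=(M3−M2)/(6·2)=-17/88, b=Δ2−h2·(2M2+M3)/6=-23/22
t_q=5/2 → seg 1, τ=3/2; S=0+32/11·τ+-69/22·τ²+63/88·τ³=-195/704

  seg 0: a=-5 b=133/22 c=0 d=-23/22
  seg 1: a=0 b=32/11 c=-69/22 d=63/88
  seg 2: a=-1 b=-23/22 c=51/44 d=-17/88
S(5/2) = -195/704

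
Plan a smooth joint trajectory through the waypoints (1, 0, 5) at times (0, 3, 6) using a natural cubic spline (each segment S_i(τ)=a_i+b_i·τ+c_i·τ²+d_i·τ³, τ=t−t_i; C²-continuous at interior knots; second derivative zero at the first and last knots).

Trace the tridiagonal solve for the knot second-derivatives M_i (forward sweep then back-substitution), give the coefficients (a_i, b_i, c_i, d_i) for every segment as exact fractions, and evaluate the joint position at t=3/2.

Δ: Δ0=-1/3, Δ1=5/3
row 1: diag=12, rhs=12; c'=1/4, d'=1
back: M1=1
M: M0=0, M1=1, M2=0
seg 0: a=1, c=M0/2=0, d=(M1−M0)/(6·3)=1/18, b=Δ0−h0·(2M0+M1)/6=-5/6
seg 1: a=0, c=M1/2=1/2, d=(M2−M1)/(6·3)=-1/18, b=Δ1−h1·(2M1+M2)/6=2/3
t_q=3/2 → seg 0, τ=3/2; S=1+-5/6·τ+0·τ²+1/18·τ³=-1/16

  seg 0: a=1 b=-5/6 c=0 d=1/18
  seg 1: a=0 b=2/3 c=1/2 d=-1/18
S(3/2) = -1/16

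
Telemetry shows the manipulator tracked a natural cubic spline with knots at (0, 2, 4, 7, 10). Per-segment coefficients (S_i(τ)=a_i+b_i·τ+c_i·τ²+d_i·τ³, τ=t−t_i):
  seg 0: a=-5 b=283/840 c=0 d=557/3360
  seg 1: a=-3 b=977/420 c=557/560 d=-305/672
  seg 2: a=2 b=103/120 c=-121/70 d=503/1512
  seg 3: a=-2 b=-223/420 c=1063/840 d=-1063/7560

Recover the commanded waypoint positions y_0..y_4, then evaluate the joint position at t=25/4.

y_0 = S_0(0) = a_0 = -5
y_1 = S_1(0) = a_1 = -3
y_2 = S_2(0) = a_2 = 2
y_3 = S_3(0) = a_3 = -2
y_4 = S_3(3) = 4
t_q=25/4 is in segment 2 (τ=9/4); S_2(τ)=-18463/17920

y_0=-5 y_1=-3 y_2=2 y_3=-2 y_4=4
S(25/4) = -18463/17920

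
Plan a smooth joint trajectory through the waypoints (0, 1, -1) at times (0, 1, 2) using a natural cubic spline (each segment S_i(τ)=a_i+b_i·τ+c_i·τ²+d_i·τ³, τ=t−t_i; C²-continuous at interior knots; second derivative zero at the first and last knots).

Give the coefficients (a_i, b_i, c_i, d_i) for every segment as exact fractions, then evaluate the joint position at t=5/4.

Δ: Δ0=1, Δ1=-2
row 1: diag=4, rhs=-18; c'=1/4, d'=-9/2
back: M1=-9/2
M: M0=0, M1=-9/2, M2=0
seg 0: a=0, c=M0/2=0, d=(M1−M0)/(6·1)=-3/4, b=Δ0−h0·(2M0+M1)/6=7/4
seg 1: a=1, c=M1/2=-9/4, d=(M2−M1)/(6·1)=3/4, b=Δ1−h1·(2M1+M2)/6=-1/2
t_q=5/4 → seg 1, τ=1/4; S=1+-1/2·τ+-9/4·τ²+3/4·τ³=191/256

  seg 0: a=0 b=7/4 c=0 d=-3/4
  seg 1: a=1 b=-1/2 c=-9/4 d=3/4
S(5/4) = 191/256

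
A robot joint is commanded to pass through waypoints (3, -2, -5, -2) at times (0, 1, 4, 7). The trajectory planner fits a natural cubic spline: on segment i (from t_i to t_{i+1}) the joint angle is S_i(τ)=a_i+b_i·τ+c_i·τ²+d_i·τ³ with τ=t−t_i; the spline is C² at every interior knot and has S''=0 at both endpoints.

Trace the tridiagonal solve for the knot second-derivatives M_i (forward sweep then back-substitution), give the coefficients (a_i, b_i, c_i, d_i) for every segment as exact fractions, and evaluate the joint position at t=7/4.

Δ: Δ0=-5, Δ1=-1, Δ2=1
row 1: diag=8, rhs=24; c'=3/8, d'=3
row 2: denom=12−3·3/8=87/8; d'=(12−3·3)/(87/8)=8/29
back: M2=8/29
back: M1=3−3/8·8/29=84/29
M: M0=0, M1=84/29, M2=8/29, M3=0
seg 0: a=3, c=M0/2=0, d=(M1−M0)/(6·1)=14/29, b=Δ0−h0·(2M0+M1)/6=-159/29
seg 1: a=-2, c=M1/2=42/29, d=(M2−M1)/(6·3)=-38/261, b=Δ1−h1·(2M1+M2)/6=-117/29
seg 2: a=-5, c=M2/2=4/29, d=(M3−M2)/(6·3)=-4/261, b=Δ2−h2·(2M2+M3)/6=21/29
t_q=7/4 → seg 1, τ=3/4; S=-2+-117/29·τ+42/29·τ²+-38/261·τ³=-3965/928

  seg 0: a=3 b=-159/29 c=0 d=14/29
  seg 1: a=-2 b=-117/29 c=42/29 d=-38/261
  seg 2: a=-5 b=21/29 c=4/29 d=-4/261
S(7/4) = -3965/928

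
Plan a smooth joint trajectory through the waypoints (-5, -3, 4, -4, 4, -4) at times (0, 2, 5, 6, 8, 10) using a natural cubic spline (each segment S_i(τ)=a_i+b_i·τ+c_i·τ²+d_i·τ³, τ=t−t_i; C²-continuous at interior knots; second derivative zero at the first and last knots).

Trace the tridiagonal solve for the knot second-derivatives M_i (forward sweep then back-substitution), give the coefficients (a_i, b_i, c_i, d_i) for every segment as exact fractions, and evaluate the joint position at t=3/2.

  seg 0: a=-5 b=-955/2283 c=0 d=1619/4566
  seg 1: a=-3 b=8759/2283 c=1619/761 d=-6001/6849
  seg 2: a=4 b=-16108/2283 c=-4382/761 d=10990/2283
  seg 3: a=-4 b=-9430/2283 c=6608/761 d=-10543/4566
  seg 4: a=4 b=6608/2283 c=-3935/761 d=3935/4566
S(3/2) = -53949/12176

Δ: Δ0=1, Δ1=7/3, Δ2=-8, Δ3=4, Δ4=-4
row 1: diag=10, rhs=8; c'=3/10, d'=4/5
row 2: denom=8−3·3/10=71/10; d'=(-62−3·4/5)/(71/10)=-644/71
row 3: denom=6−1·10/71=416/71; d'=(72−1·-644/71)/(416/71)=1439/104
row 4: denom=8−2·71/208=761/104; d'=(-48−2·1439/104)/(761/104)=-7870/761
back: M4=-7870/761
back: M3=1439/104−71/208·-7870/761=13216/761
back: M2=-644/71−10/71·13216/761=-8764/761
back: M1=4/5−3/10·-8764/761=3238/761
M: M0=0, M1=3238/761, M2=-8764/761, M3=13216/761, M4=-7870/761, M5=0
seg 0: a=-5, c=M0/2=0, d=(M1−M0)/(6·2)=1619/4566, b=Δ0−h0·(2M0+M1)/6=-955/2283
seg 1: a=-3, c=M1/2=1619/761, d=(M2−M1)/(6·3)=-6001/6849, b=Δ1−h1·(2M1+M2)/6=8759/2283
seg 2: a=4, c=M2/2=-4382/761, d=(M3−M2)/(6·1)=10990/2283, b=Δ2−h2·(2M2+M3)/6=-16108/2283
seg 3: a=-4, c=M3/2=6608/761, d=(M4−M3)/(6·2)=-10543/4566, b=Δ3−h3·(2M3+M4)/6=-9430/2283
seg 4: a=4, c=M4/2=-3935/761, d=(M5−M4)/(6·2)=3935/4566, b=Δ4−h4·(2M4+M5)/6=6608/2283
t_q=3/2 → seg 0, τ=3/2; S=-5+-955/2283·τ+0·τ²+1619/4566·τ³=-53949/12176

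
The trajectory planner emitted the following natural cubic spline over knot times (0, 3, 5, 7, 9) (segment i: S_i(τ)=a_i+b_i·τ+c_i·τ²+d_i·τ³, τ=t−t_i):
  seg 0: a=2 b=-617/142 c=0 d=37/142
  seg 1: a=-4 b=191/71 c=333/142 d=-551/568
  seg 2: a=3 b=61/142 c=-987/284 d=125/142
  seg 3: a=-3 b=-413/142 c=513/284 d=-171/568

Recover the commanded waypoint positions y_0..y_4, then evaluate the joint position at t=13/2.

y_0 = S_0(0) = a_0 = 2
y_1 = S_1(0) = a_1 = -4
y_2 = S_2(0) = a_2 = 3
y_3 = S_3(0) = a_3 = -3
y_4 = S_3(2) = -4
t_q=13/2 is in segment 2 (τ=3/2); S_2(τ)=-171/142

y_0=2 y_1=-4 y_2=3 y_3=-3 y_4=-4
S(13/2) = -171/142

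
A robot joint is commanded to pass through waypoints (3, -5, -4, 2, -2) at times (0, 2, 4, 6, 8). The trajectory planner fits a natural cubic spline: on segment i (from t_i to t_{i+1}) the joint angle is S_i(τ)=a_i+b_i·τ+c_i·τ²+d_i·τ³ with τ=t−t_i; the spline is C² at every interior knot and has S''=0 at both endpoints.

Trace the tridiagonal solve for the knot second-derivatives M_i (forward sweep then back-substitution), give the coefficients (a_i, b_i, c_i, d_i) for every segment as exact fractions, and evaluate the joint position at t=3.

  seg 0: a=3 b=-79/16 c=0 d=15/64
  seg 1: a=-5 b=-17/8 c=45/32 d=-3/64
  seg 2: a=-4 b=47/16 c=9/8 d=-35/64
  seg 3: a=2 b=7/8 c=-69/32 d=23/64
S(3) = -369/64

Δ: Δ0=-4, Δ1=1/2, Δ2=3, Δ3=-2
row 1: diag=8, rhs=27; c'=1/4, d'=27/8
row 2: denom=8−2·1/4=15/2; d'=(15−2·27/8)/(15/2)=11/10
row 3: denom=8−2·4/15=112/15; d'=(-30−2·11/10)/(112/15)=-69/16
back: M3=-69/16
back: M2=11/10−4/15·-69/16=9/4
back: M1=27/8−1/4·9/4=45/16
M: M0=0, M1=45/16, M2=9/4, M3=-69/16, M4=0
seg 0: a=3, c=M0/2=0, d=(M1−M0)/(6·2)=15/64, b=Δ0−h0·(2M0+M1)/6=-79/16
seg 1: a=-5, c=M1/2=45/32, d=(M2−M1)/(6·2)=-3/64, b=Δ1−h1·(2M1+M2)/6=-17/8
seg 2: a=-4, c=M2/2=9/8, d=(M3−M2)/(6·2)=-35/64, b=Δ2−h2·(2M2+M3)/6=47/16
seg 3: a=2, c=M3/2=-69/32, d=(M4−M3)/(6·2)=23/64, b=Δ3−h3·(2M3+M4)/6=7/8
t_q=3 → seg 1, τ=1; S=-5+-17/8·τ+45/32·τ²+-3/64·τ³=-369/64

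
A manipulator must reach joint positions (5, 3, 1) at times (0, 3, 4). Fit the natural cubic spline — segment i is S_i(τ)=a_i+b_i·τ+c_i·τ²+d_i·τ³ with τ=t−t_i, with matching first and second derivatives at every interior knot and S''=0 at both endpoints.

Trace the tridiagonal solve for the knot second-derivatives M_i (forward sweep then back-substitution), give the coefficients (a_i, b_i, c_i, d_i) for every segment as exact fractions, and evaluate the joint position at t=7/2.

  seg 0: a=5 b=-1/6 c=0 d=-1/18
  seg 1: a=3 b=-5/3 c=-1/2 d=1/6
S(7/2) = 33/16

Δ: Δ0=-2/3, Δ1=-2
row 1: diag=8, rhs=-8; c'=1/8, d'=-1
back: M1=-1
M: M0=0, M1=-1, M2=0
seg 0: a=5, c=M0/2=0, d=(M1−M0)/(6·3)=-1/18, b=Δ0−h0·(2M0+M1)/6=-1/6
seg 1: a=3, c=M1/2=-1/2, d=(M2−M1)/(6·1)=1/6, b=Δ1−h1·(2M1+M2)/6=-5/3
t_q=7/2 → seg 1, τ=1/2; S=3+-5/3·τ+-1/2·τ²+1/6·τ³=33/16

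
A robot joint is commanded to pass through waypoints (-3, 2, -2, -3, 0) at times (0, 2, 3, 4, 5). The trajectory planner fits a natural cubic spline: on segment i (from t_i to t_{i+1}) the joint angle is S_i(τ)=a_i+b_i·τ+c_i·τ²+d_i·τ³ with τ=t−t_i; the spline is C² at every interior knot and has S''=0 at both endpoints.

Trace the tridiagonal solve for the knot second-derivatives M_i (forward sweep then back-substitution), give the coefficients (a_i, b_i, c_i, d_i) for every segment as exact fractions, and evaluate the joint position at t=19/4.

Δ: Δ0=5/2, Δ1=-4, Δ2=-1, Δ3=3
row 1: diag=6, rhs=-39; c'=1/6, d'=-13/2
row 2: denom=4−1·1/6=23/6; d'=(18−1·-13/2)/(23/6)=147/23
row 3: denom=4−1·6/23=86/23; d'=(24−1·147/23)/(86/23)=405/86
back: M3=405/86
back: M2=147/23−6/23·405/86=222/43
back: M1=-13/2−1/6·222/43=-633/86
M: M0=0, M1=-633/86, M2=222/43, M3=405/86, M4=0
seg 0: a=-3, c=M0/2=0, d=(M1−M0)/(6·2)=-211/344, b=Δ0−h0·(2M0+M1)/6=213/43
seg 1: a=2, c=M1/2=-633/172, d=(M2−M1)/(6·1)=359/172, b=Δ1−h1·(2M1+M2)/6=-207/86
seg 2: a=-2, c=M2/2=111/43, d=(M3−M2)/(6·1)=-13/172, b=Δ2−h2·(2M2+M3)/6=-603/172
seg 3: a=-3, c=M3/2=405/172, d=(M4−M3)/(6·1)=-135/172, b=Δ3−h3·(2M3+M4)/6=123/86
t_q=19/4 → seg 3, τ=3/4; S=-3+123/86·τ+405/172·τ²+-135/172·τ³=-10281/11008

  seg 0: a=-3 b=213/43 c=0 d=-211/344
  seg 1: a=2 b=-207/86 c=-633/172 d=359/172
  seg 2: a=-2 b=-603/172 c=111/43 d=-13/172
  seg 3: a=-3 b=123/86 c=405/172 d=-135/172
S(19/4) = -10281/11008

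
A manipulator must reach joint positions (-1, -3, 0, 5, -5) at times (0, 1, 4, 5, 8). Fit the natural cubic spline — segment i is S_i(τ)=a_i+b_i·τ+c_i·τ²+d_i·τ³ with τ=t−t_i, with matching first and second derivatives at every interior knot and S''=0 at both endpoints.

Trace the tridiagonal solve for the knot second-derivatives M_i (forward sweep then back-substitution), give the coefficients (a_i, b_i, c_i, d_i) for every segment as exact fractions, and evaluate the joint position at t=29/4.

Δ: Δ0=-2, Δ1=1, Δ2=5, Δ3=-10/3
row 1: diag=8, rhs=18; c'=3/8, d'=9/4
row 2: denom=8−3·3/8=55/8; d'=(24−3·9/4)/(55/8)=138/55
row 3: denom=8−1·8/55=432/55; d'=(-50−1·138/55)/(432/55)=-361/54
back: M3=-361/54
back: M2=138/55−8/55·-361/54=94/27
back: M1=9/4−3/8·94/27=17/18
M: M0=0, M1=17/18, M2=94/27, M3=-361/54, M4=0
seg 0: a=-1, c=M0/2=0, d=(M1−M0)/(6·1)=17/108, b=Δ0−h0·(2M0+M1)/6=-233/108
seg 1: a=-3, c=M1/2=17/36, d=(M2−M1)/(6·3)=137/972, b=Δ1−h1·(2M1+M2)/6=-91/54
seg 2: a=0, c=M2/2=47/27, d=(M3−M2)/(6·1)=-61/36, b=Δ2−h2·(2M2+M3)/6=535/108
seg 3: a=5, c=M3/2=-361/108, d=(M4−M3)/(6·3)=361/972, b=Δ3−h3·(2M3+M4)/6=181/54
t_q=29/4 → seg 3, τ=9/4; S=5+181/54·τ+-361/108·τ²+361/972·τ³=-115/768

  seg 0: a=-1 b=-233/108 c=0 d=17/108
  seg 1: a=-3 b=-91/54 c=17/36 d=137/972
  seg 2: a=0 b=535/108 c=47/27 d=-61/36
  seg 3: a=5 b=181/54 c=-361/108 d=361/972
S(29/4) = -115/768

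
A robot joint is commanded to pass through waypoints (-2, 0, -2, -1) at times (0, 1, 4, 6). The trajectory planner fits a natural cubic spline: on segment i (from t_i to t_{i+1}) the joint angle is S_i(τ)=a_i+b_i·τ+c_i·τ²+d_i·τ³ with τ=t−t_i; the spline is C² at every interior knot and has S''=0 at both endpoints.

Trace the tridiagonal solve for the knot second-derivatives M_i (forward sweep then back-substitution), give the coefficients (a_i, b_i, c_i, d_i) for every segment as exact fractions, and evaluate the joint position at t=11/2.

Δ: Δ0=2, Δ1=-2/3, Δ2=1/2
row 1: diag=8, rhs=-16; c'=3/8, d'=-2
row 2: denom=10−3·3/8=71/8; d'=(7−3·-2)/(71/8)=104/71
back: M2=104/71
back: M1=-2−3/8·104/71=-181/71
M: M0=0, M1=-181/71, M2=104/71, M3=0
seg 0: a=-2, c=M0/2=0, d=(M1−M0)/(6·1)=-181/426, b=Δ0−h0·(2M0+M1)/6=1033/426
seg 1: a=0, c=M1/2=-181/142, d=(M2−M1)/(6·3)=95/426, b=Δ1−h1·(2M1+M2)/6=245/213
seg 2: a=-2, c=M2/2=52/71, d=(M3−M2)/(6·2)=-26/213, b=Δ2−h2·(2M2+M3)/6=-203/426
t_q=11/2 → seg 2, τ=3/2; S=-2+-203/426·τ+52/71·τ²+-26/213·τ³=-105/71

  seg 0: a=-2 b=1033/426 c=0 d=-181/426
  seg 1: a=0 b=245/213 c=-181/142 d=95/426
  seg 2: a=-2 b=-203/426 c=52/71 d=-26/213
S(11/2) = -105/71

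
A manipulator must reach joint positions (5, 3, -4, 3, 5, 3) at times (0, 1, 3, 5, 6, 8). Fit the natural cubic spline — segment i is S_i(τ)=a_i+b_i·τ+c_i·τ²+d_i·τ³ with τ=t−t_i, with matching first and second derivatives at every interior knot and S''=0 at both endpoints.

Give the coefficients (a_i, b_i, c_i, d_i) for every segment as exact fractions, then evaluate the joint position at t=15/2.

  seg 0: a=5 b=-947/698 c=0 d=-449/698
  seg 1: a=3 b=-1147/349 c=-1347/698 d=2545/2792
  seg 2: a=-4 b=-47/698 c=4941/1396 d=-2451/2792
  seg 3: a=3 b=1241/349 c=-603/349 d=60/349
  seg 4: a=5 b=215/349 c=-423/349 d=141/698
S(15/2) = 21659/5584

Δ: Δ0=-2, Δ1=-7/2, Δ2=7/2, Δ3=2, Δ4=-1
row 1: diag=6, rhs=-9; c'=1/3, d'=-3/2
row 2: denom=8−2·1/3=22/3; d'=(42−2·-3/2)/(22/3)=135/22
row 3: denom=6−2·3/11=60/11; d'=(-9−2·135/22)/(60/11)=-39/10
row 4: denom=6−1·11/60=349/60; d'=(-18−1·-39/10)/(349/60)=-846/349
back: M4=-846/349
back: M3=-39/10−11/60·-846/349=-1206/349
back: M2=135/22−3/11·-1206/349=4941/698
back: M1=-3/2−1/3·4941/698=-1347/349
M: M0=0, M1=-1347/349, M2=4941/698, M3=-1206/349, M4=-846/349, M5=0
seg 0: a=5, c=M0/2=0, d=(M1−M0)/(6·1)=-449/698, b=Δ0−h0·(2M0+M1)/6=-947/698
seg 1: a=3, c=M1/2=-1347/698, d=(M2−M1)/(6·2)=2545/2792, b=Δ1−h1·(2M1+M2)/6=-1147/349
seg 2: a=-4, c=M2/2=4941/1396, d=(M3−M2)/(6·2)=-2451/2792, b=Δ2−h2·(2M2+M3)/6=-47/698
seg 3: a=3, c=M3/2=-603/349, d=(M4−M3)/(6·1)=60/349, b=Δ3−h3·(2M3+M4)/6=1241/349
seg 4: a=5, c=M4/2=-423/349, d=(M5−M4)/(6·2)=141/698, b=Δ4−h4·(2M4+M5)/6=215/349
t_q=15/2 → seg 4, τ=3/2; S=5+215/349·τ+-423/349·τ²+141/698·τ³=21659/5584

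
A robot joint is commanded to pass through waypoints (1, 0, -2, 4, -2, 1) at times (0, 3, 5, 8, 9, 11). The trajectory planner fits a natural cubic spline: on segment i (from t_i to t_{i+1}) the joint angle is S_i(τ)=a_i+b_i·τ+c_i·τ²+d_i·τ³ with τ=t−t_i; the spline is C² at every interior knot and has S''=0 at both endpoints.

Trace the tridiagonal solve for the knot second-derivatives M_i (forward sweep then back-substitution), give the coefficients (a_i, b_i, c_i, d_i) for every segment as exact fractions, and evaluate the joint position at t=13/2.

  seg 0: a=1 b=451/1324 c=0 d=-2677/35748
  seg 1: a=0 b=-1113/662 c=-2677/3972 d=2015/3972
  seg 2: a=-2 b=3397/1986 c=9413/3972 d=-27089/35748
  seg 3: a=4 b=-17995/3972 c=-1473/331 d=11839/3972
  seg 4: a=-2 b=-8915/1986 c=5947/1324 d=-5947/7944
S(13/2) = 35381/10592

Δ: Δ0=-1/3, Δ1=-1, Δ2=2, Δ3=-6, Δ4=3/2
row 1: diag=10, rhs=-4; c'=1/5, d'=-2/5
row 2: denom=10−2·1/5=48/5; d'=(18−2·-2/5)/(48/5)=47/24
row 3: denom=8−3·5/16=113/16; d'=(-48−3·47/24)/(113/16)=-862/113
row 4: denom=6−1·16/113=662/113; d'=(45−1·-862/113)/(662/113)=5947/662
back: M4=5947/662
back: M3=-862/113−16/113·5947/662=-2946/331
back: M2=47/24−5/16·-2946/331=9413/1986
back: M1=-2/5−1/5·9413/1986=-2677/1986
M: M0=0, M1=-2677/1986, M2=9413/1986, M3=-2946/331, M4=5947/662, M5=0
seg 0: a=1, c=M0/2=0, d=(M1−M0)/(6·3)=-2677/35748, b=Δ0−h0·(2M0+M1)/6=451/1324
seg 1: a=0, c=M1/2=-2677/3972, d=(M2−M1)/(6·2)=2015/3972, b=Δ1−h1·(2M1+M2)/6=-1113/662
seg 2: a=-2, c=M2/2=9413/3972, d=(M3−M2)/(6·3)=-27089/35748, b=Δ2−h2·(2M2+M3)/6=3397/1986
seg 3: a=4, c=M3/2=-1473/331, d=(M4−M3)/(6·1)=11839/3972, b=Δ3−h3·(2M3+M4)/6=-17995/3972
seg 4: a=-2, c=M4/2=5947/1324, d=(M5−M4)/(6·2)=-5947/7944, b=Δ4−h4·(2M4+M5)/6=-8915/1986
t_q=13/2 → seg 2, τ=3/2; S=-2+3397/1986·τ+9413/3972·τ²+-27089/35748·τ³=35381/10592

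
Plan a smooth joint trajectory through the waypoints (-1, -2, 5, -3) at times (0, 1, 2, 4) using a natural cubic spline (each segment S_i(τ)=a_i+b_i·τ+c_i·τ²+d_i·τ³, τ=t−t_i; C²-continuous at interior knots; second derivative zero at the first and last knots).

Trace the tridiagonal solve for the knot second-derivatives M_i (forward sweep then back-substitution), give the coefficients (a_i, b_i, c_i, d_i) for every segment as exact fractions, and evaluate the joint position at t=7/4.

  seg 0: a=-1 b=-82/23 c=0 d=59/23
  seg 1: a=-2 b=95/23 c=177/23 d=-111/23
  seg 2: a=5 b=116/23 c=-156/23 d=26/23
S(7/4) = 217/64

Δ: Δ0=-1, Δ1=7, Δ2=-4
row 1: diag=4, rhs=48; c'=1/4, d'=12
row 2: denom=6−1·1/4=23/4; d'=(-66−1·12)/(23/4)=-312/23
back: M2=-312/23
back: M1=12−1/4·-312/23=354/23
M: M0=0, M1=354/23, M2=-312/23, M3=0
seg 0: a=-1, c=M0/2=0, d=(M1−M0)/(6·1)=59/23, b=Δ0−h0·(2M0+M1)/6=-82/23
seg 1: a=-2, c=M1/2=177/23, d=(M2−M1)/(6·1)=-111/23, b=Δ1−h1·(2M1+M2)/6=95/23
seg 2: a=5, c=M2/2=-156/23, d=(M3−M2)/(6·2)=26/23, b=Δ2−h2·(2M2+M3)/6=116/23
t_q=7/4 → seg 1, τ=3/4; S=-2+95/23·τ+177/23·τ²+-111/23·τ³=217/64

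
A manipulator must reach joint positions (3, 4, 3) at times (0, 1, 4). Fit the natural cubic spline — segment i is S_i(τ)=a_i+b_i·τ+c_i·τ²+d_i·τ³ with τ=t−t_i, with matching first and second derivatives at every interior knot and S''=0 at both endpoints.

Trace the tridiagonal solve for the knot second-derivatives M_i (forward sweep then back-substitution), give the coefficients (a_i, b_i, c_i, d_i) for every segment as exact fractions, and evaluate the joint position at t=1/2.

  seg 0: a=3 b=7/6 c=0 d=-1/6
  seg 1: a=4 b=2/3 c=-1/2 d=1/18
S(1/2) = 57/16

Δ: Δ0=1, Δ1=-1/3
row 1: diag=8, rhs=-8; c'=3/8, d'=-1
back: M1=-1
M: M0=0, M1=-1, M2=0
seg 0: a=3, c=M0/2=0, d=(M1−M0)/(6·1)=-1/6, b=Δ0−h0·(2M0+M1)/6=7/6
seg 1: a=4, c=M1/2=-1/2, d=(M2−M1)/(6·3)=1/18, b=Δ1−h1·(2M1+M2)/6=2/3
t_q=1/2 → seg 0, τ=1/2; S=3+7/6·τ+0·τ²+-1/6·τ³=57/16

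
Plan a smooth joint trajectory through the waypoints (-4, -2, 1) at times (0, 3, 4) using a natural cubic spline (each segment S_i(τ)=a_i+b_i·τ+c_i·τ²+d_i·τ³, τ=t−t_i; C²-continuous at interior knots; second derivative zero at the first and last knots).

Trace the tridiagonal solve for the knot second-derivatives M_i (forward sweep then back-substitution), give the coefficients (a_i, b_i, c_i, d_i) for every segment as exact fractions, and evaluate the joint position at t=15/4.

Δ: Δ0=2/3, Δ1=3
row 1: diag=8, rhs=14; c'=1/8, d'=7/4
back: M1=7/4
M: M0=0, M1=7/4, M2=0
seg 0: a=-4, c=M0/2=0, d=(M1−M0)/(6·3)=7/72, b=Δ0−h0·(2M0+M1)/6=-5/24
seg 1: a=-2, c=M1/2=7/8, d=(M2−M1)/(6·1)=-7/24, b=Δ1−h1·(2M1+M2)/6=29/12
t_q=15/4 → seg 1, τ=3/4; S=-2+29/12·τ+7/8·τ²+-7/24·τ³=93/512

  seg 0: a=-4 b=-5/24 c=0 d=7/72
  seg 1: a=-2 b=29/12 c=7/8 d=-7/24
S(15/4) = 93/512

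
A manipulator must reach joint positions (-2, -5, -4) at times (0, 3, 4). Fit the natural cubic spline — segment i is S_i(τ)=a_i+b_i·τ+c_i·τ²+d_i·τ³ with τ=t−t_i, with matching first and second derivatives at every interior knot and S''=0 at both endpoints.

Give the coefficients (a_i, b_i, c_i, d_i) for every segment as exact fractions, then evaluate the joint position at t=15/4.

Δ: Δ0=-1, Δ1=1
row 1: diag=8, rhs=12; c'=1/8, d'=3/2
back: M1=3/2
M: M0=0, M1=3/2, M2=0
seg 0: a=-2, c=M0/2=0, d=(M1−M0)/(6·3)=1/12, b=Δ0−h0·(2M0+M1)/6=-7/4
seg 1: a=-5, c=M1/2=3/4, d=(M2−M1)/(6·1)=-1/4, b=Δ1−h1·(2M1+M2)/6=1/2
t_q=15/4 → seg 1, τ=3/4; S=-5+1/2·τ+3/4·τ²+-1/4·τ³=-1103/256

  seg 0: a=-2 b=-7/4 c=0 d=1/12
  seg 1: a=-5 b=1/2 c=3/4 d=-1/4
S(15/4) = -1103/256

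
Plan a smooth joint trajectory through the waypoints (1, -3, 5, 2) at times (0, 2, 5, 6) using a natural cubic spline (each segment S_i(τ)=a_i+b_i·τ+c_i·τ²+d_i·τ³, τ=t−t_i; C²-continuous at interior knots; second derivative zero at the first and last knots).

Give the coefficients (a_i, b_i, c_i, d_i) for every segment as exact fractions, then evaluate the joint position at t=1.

  seg 0: a=1 b=-752/213 c=0 d=163/426
  seg 1: a=-3 b=226/213 c=163/71 d=-125/213
  seg 2: a=5 b=-215/213 c=-212/71 d=212/213
S(1) = -305/142

Δ: Δ0=-2, Δ1=8/3, Δ2=-3
row 1: diag=10, rhs=28; c'=3/10, d'=14/5
row 2: denom=8−3·3/10=71/10; d'=(-34−3·14/5)/(71/10)=-424/71
back: M2=-424/71
back: M1=14/5−3/10·-424/71=326/71
M: M0=0, M1=326/71, M2=-424/71, M3=0
seg 0: a=1, c=M0/2=0, d=(M1−M0)/(6·2)=163/426, b=Δ0−h0·(2M0+M1)/6=-752/213
seg 1: a=-3, c=M1/2=163/71, d=(M2−M1)/(6·3)=-125/213, b=Δ1−h1·(2M1+M2)/6=226/213
seg 2: a=5, c=M2/2=-212/71, d=(M3−M2)/(6·1)=212/213, b=Δ2−h2·(2M2+M3)/6=-215/213
t_q=1 → seg 0, τ=1; S=1+-752/213·τ+0·τ²+163/426·τ³=-305/142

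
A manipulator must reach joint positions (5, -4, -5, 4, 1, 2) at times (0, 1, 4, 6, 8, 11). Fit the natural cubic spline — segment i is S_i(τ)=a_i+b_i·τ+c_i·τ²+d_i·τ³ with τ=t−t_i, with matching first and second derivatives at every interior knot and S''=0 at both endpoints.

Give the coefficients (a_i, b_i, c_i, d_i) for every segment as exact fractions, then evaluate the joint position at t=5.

  seg 0: a=5 b=-12610/1269 c=0 d=1189/1269
  seg 1: a=-4 b=-9043/1269 c=1189/423 d=-2081/11421
  seg 2: a=-5 b=6116/1269 c=1486/1269 d=-6755/10152
  seg 3: a=4 b=1285/846 c=-14321/5076 d=6659/10152
  seg 4: a=1 b=-2405/1269 c=1414/1269 d=-1414/11421
S(5) = 3301/10152

Δ: Δ0=-9, Δ1=-1/3, Δ2=9/2, Δ3=-3/2, Δ4=1/3
row 1: diag=8, rhs=52; c'=3/8, d'=13/2
row 2: denom=10−3·3/8=71/8; d'=(29−3·13/2)/(71/8)=76/71
row 3: denom=8−2·16/71=536/71; d'=(-36−2·76/71)/(536/71)=-677/134
row 4: denom=10−2·71/268=1269/134; d'=(11−2·-677/134)/(1269/134)=2828/1269
back: M4=2828/1269
back: M3=-677/134−71/268·2828/1269=-14321/2538
back: M2=76/71−16/71·-14321/2538=2972/1269
back: M1=13/2−3/8·2972/1269=2378/423
M: M0=0, M1=2378/423, M2=2972/1269, M3=-14321/2538, M4=2828/1269, M5=0
seg 0: a=5, c=M0/2=0, d=(M1−M0)/(6·1)=1189/1269, b=Δ0−h0·(2M0+M1)/6=-12610/1269
seg 1: a=-4, c=M1/2=1189/423, d=(M2−M1)/(6·3)=-2081/11421, b=Δ1−h1·(2M1+M2)/6=-9043/1269
seg 2: a=-5, c=M2/2=1486/1269, d=(M3−M2)/(6·2)=-6755/10152, b=Δ2−h2·(2M2+M3)/6=6116/1269
seg 3: a=4, c=M3/2=-14321/5076, d=(M4−M3)/(6·2)=6659/10152, b=Δ3−h3·(2M3+M4)/6=1285/846
seg 4: a=1, c=M4/2=1414/1269, d=(M5−M4)/(6·3)=-1414/11421, b=Δ4−h4·(2M4+M5)/6=-2405/1269
t_q=5 → seg 2, τ=1; S=-5+6116/1269·τ+1486/1269·τ²+-6755/10152·τ³=3301/10152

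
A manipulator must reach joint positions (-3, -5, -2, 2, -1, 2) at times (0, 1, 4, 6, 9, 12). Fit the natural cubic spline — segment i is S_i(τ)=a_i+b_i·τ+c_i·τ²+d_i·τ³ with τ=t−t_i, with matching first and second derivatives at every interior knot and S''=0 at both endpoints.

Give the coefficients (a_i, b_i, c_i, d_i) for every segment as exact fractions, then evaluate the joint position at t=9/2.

Δ: Δ0=-2, Δ1=1, Δ2=2, Δ3=-1, Δ4=1
row 1: diag=8, rhs=18; c'=3/8, d'=9/4
row 2: denom=10−3·3/8=71/8; d'=(6−3·9/4)/(71/8)=-6/71
row 3: denom=10−2·16/71=678/71; d'=(-18−2·-6/71)/(678/71)=-211/113
row 4: denom=12−3·71/226=2499/226; d'=(12−3·-211/113)/(2499/226)=78/49
back: M4=78/49
back: M3=-211/113−71/226·78/49=-116/49
back: M2=-6/71−16/71·-116/49=22/49
back: M1=9/4−3/8·22/49=102/49
M: M0=0, M1=102/49, M2=22/49, M3=-116/49, M4=78/49, M5=0
seg 0: a=-3, c=M0/2=0, d=(M1−M0)/(6·1)=17/49, b=Δ0−h0·(2M0+M1)/6=-115/49
seg 1: a=-5, c=M1/2=51/49, d=(M2−M1)/(6·3)=-40/441, b=Δ1−h1·(2M1+M2)/6=-64/49
seg 2: a=-2, c=M2/2=11/49, d=(M3−M2)/(6·2)=-23/98, b=Δ2−h2·(2M2+M3)/6=122/49
seg 3: a=2, c=M3/2=-58/49, d=(M4−M3)/(6·3)=97/441, b=Δ3−h3·(2M3+M4)/6=4/7
seg 4: a=-1, c=M4/2=39/49, d=(M5−M4)/(6·3)=-13/147, b=Δ4−h4·(2M4+M5)/6=-29/49
t_q=9/2 → seg 2, τ=1/2; S=-2+122/49·τ+11/49·τ²+-23/98·τ³=-571/784

  seg 0: a=-3 b=-115/49 c=0 d=17/49
  seg 1: a=-5 b=-64/49 c=51/49 d=-40/441
  seg 2: a=-2 b=122/49 c=11/49 d=-23/98
  seg 3: a=2 b=4/7 c=-58/49 d=97/441
  seg 4: a=-1 b=-29/49 c=39/49 d=-13/147
S(9/2) = -571/784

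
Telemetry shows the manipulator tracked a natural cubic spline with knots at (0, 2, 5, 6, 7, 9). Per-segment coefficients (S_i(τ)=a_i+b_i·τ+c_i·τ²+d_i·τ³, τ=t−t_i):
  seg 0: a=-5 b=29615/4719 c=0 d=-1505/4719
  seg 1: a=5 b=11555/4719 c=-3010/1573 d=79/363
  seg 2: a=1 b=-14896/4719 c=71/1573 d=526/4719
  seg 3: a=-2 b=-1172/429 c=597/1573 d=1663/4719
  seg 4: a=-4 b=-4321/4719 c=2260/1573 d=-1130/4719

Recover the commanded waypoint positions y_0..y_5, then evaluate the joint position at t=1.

y_0 = S_0(0) = a_0 = -5
y_1 = S_1(0) = a_1 = 5
y_2 = S_2(0) = a_2 = 1
y_3 = S_3(0) = a_3 = -2
y_4 = S_4(0) = a_4 = -4
y_5 = S_4(2) = -2
t_q=1 is in segment 0 (τ=1); S_0(τ)=1505/1573

y_0=-5 y_1=5 y_2=1 y_3=-2 y_4=-4 y_5=-2
S(1) = 1505/1573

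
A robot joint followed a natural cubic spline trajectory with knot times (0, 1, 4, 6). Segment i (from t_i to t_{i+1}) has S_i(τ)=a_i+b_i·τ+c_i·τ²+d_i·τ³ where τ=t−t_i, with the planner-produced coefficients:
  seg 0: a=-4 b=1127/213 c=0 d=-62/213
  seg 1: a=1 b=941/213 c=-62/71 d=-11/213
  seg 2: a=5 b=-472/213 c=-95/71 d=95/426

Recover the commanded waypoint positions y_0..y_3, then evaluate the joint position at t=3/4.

y_0 = S_0(0) = a_0 = -4
y_1 = S_1(0) = a_1 = 1
y_2 = S_2(0) = a_2 = 5
y_3 = S_2(2) = -3
t_q=3/4 is in segment 0 (τ=3/4); S_0(τ)=-351/2272

y_0=-4 y_1=1 y_2=5 y_3=-3
S(3/4) = -351/2272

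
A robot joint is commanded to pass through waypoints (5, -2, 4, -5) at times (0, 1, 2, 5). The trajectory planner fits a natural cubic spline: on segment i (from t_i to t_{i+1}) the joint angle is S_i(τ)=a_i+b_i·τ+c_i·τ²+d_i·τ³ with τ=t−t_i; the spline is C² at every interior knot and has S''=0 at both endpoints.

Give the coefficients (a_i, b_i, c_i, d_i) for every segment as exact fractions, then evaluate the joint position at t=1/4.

Δ: Δ0=-7, Δ1=6, Δ2=-3
row 1: diag=4, rhs=78; c'=1/4, d'=39/2
row 2: denom=8−1·1/4=31/4; d'=(-54−1·39/2)/(31/4)=-294/31
back: M2=-294/31
back: M1=39/2−1/4·-294/31=678/31
M: M0=0, M1=678/31, M2=-294/31, M3=0
seg 0: a=5, c=M0/2=0, d=(M1−M0)/(6·1)=113/31, b=Δ0−h0·(2M0+M1)/6=-330/31
seg 1: a=-2, c=M1/2=339/31, d=(M2−M1)/(6·1)=-162/31, b=Δ1−h1·(2M1+M2)/6=9/31
seg 2: a=4, c=M2/2=-147/31, d=(M3−M2)/(6·3)=49/93, b=Δ2−h2·(2M2+M3)/6=201/31
t_q=1/4 → seg 0, τ=1/4; S=5+-330/31·τ+0·τ²+113/31·τ³=4753/1984

  seg 0: a=5 b=-330/31 c=0 d=113/31
  seg 1: a=-2 b=9/31 c=339/31 d=-162/31
  seg 2: a=4 b=201/31 c=-147/31 d=49/93
S(1/4) = 4753/1984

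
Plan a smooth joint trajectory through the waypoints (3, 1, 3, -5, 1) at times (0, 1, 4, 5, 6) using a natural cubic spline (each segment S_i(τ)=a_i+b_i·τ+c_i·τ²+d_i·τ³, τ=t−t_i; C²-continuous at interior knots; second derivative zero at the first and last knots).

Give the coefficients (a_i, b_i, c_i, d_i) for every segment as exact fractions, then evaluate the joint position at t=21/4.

  seg 0: a=3 b=-979/318 c=0 d=343/318
  seg 1: a=1 b=25/159 c=343/106 d=-325/318
  seg 2: a=3 b=-2551/318 c=-316/53 d=1903/318
  seg 3: a=-5 b=-317/159 c=1271/106 d=-1271/318
S(21/4) = -32641/6784

Δ: Δ0=-2, Δ1=2/3, Δ2=-8, Δ3=6
row 1: diag=8, rhs=16; c'=3/8, d'=2
row 2: denom=8−3·3/8=55/8; d'=(-52−3·2)/(55/8)=-464/55
row 3: denom=4−1·8/55=212/55; d'=(84−1·-464/55)/(212/55)=1271/53
back: M3=1271/53
back: M2=-464/55−8/55·1271/53=-632/53
back: M1=2−3/8·-632/53=343/53
M: M0=0, M1=343/53, M2=-632/53, M3=1271/53, M4=0
seg 0: a=3, c=M0/2=0, d=(M1−M0)/(6·1)=343/318, b=Δ0−h0·(2M0+M1)/6=-979/318
seg 1: a=1, c=M1/2=343/106, d=(M2−M1)/(6·3)=-325/318, b=Δ1−h1·(2M1+M2)/6=25/159
seg 2: a=3, c=M2/2=-316/53, d=(M3−M2)/(6·1)=1903/318, b=Δ2−h2·(2M2+M3)/6=-2551/318
seg 3: a=-5, c=M3/2=1271/106, d=(M4−M3)/(6·1)=-1271/318, b=Δ3−h3·(2M3+M4)/6=-317/159
t_q=21/4 → seg 3, τ=1/4; S=-5+-317/159·τ+1271/106·τ²+-1271/318·τ³=-32641/6784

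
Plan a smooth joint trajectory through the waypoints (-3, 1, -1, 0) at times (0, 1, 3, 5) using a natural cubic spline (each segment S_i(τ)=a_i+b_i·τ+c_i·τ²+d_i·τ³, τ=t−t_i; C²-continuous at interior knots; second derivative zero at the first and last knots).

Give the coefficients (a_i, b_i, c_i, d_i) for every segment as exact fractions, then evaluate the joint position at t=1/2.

Δ: Δ0=4, Δ1=-1, Δ2=1/2
row 1: diag=6, rhs=-30; c'=1/3, d'=-5
row 2: denom=8−2·1/3=22/3; d'=(9−2·-5)/(22/3)=57/22
back: M2=57/22
back: M1=-5−1/3·57/22=-129/22
M: M0=0, M1=-129/22, M2=57/22, M3=0
seg 0: a=-3, c=M0/2=0, d=(M1−M0)/(6·1)=-43/44, b=Δ0−h0·(2M0+M1)/6=219/44
seg 1: a=1, c=M1/2=-129/44, d=(M2−M1)/(6·2)=31/44, b=Δ1−h1·(2M1+M2)/6=45/22
seg 2: a=-1, c=M2/2=57/44, d=(M3−M2)/(6·2)=-19/88, b=Δ2−h2·(2M2+M3)/6=-27/22
t_q=1/2 → seg 0, τ=1/2; S=-3+219/44·τ+0·τ²+-43/44·τ³=-223/352

  seg 0: a=-3 b=219/44 c=0 d=-43/44
  seg 1: a=1 b=45/22 c=-129/44 d=31/44
  seg 2: a=-1 b=-27/22 c=57/44 d=-19/88
S(1/2) = -223/352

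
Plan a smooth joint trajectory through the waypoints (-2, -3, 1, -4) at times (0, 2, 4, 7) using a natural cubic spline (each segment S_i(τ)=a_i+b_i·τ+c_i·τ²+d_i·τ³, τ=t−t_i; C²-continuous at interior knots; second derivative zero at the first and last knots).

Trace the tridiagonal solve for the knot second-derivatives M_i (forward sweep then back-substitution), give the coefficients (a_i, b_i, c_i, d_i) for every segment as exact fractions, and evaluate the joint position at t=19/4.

  seg 0: a=-2 b=-77/57 c=0 d=97/456
  seg 1: a=-3 b=137/114 c=97/76 d=-25/57
  seg 2: a=1 b=119/114 c=-103/76 d=103/684
S(19/4) = 5273/4864

Δ: Δ0=-1/2, Δ1=2, Δ2=-5/3
row 1: diag=8, rhs=15; c'=1/4, d'=15/8
row 2: denom=10−2·1/4=19/2; d'=(-22−2·15/8)/(19/2)=-103/38
back: M2=-103/38
back: M1=15/8−1/4·-103/38=97/38
M: M0=0, M1=97/38, M2=-103/38, M3=0
seg 0: a=-2, c=M0/2=0, d=(M1−M0)/(6·2)=97/456, b=Δ0−h0·(2M0+M1)/6=-77/57
seg 1: a=-3, c=M1/2=97/76, d=(M2−M1)/(6·2)=-25/57, b=Δ1−h1·(2M1+M2)/6=137/114
seg 2: a=1, c=M2/2=-103/76, d=(M3−M2)/(6·3)=103/684, b=Δ2−h2·(2M2+M3)/6=119/114
t_q=19/4 → seg 2, τ=3/4; S=1+119/114·τ+-103/76·τ²+103/684·τ³=5273/4864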